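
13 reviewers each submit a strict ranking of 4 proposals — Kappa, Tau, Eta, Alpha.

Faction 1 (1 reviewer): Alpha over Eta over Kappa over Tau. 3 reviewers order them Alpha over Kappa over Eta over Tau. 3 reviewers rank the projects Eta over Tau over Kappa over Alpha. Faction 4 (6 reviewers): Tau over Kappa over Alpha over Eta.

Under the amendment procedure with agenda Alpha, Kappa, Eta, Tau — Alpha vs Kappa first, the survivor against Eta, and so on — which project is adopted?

Tau

Round 1: Alpha vs Kappa — 4–9, Kappa advances.
Round 2: Kappa vs Eta — 9–4, Kappa advances.
Round 3: Kappa vs Tau — 4–9, Tau advances.
Tau survives the agenda.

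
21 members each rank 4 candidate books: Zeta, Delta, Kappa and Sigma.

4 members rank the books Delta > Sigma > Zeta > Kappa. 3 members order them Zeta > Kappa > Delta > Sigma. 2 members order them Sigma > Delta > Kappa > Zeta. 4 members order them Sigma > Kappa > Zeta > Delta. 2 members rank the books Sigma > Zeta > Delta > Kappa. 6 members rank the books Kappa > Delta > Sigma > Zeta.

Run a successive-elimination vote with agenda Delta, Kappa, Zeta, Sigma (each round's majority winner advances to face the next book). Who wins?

Sigma

Round 1: Delta vs Kappa — 8–13, Kappa advances.
Round 2: Kappa vs Zeta — 12–9, Kappa advances.
Round 3: Kappa vs Sigma — 9–12, Sigma advances.
Sigma survives the agenda.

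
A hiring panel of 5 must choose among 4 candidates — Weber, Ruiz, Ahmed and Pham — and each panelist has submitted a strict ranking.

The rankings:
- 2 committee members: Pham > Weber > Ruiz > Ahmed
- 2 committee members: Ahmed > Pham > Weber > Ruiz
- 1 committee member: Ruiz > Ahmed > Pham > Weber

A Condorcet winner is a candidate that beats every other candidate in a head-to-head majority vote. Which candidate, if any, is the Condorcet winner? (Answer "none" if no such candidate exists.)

Pairwise majorities:
Weber–Ruiz: Weber 4–1.
Weber vs Ahmed: Ahmed wins 3–2.
Weber–Pham: Pham 5–0.
Ruiz vs Ahmed: Ruiz, 3–2.
Ruiz–Pham: Pham 4–1.
Ahmed vs Pham: Ahmed wins 3–2.
Every candidate loses at least once (Weber loses to Ahmed; Ruiz loses to Weber; Ahmed loses to Ruiz; Pham loses to Ahmed). The majority relation contains the cycle Weber > Ruiz > Ahmed > Weber, so there is no Condorcet winner.

none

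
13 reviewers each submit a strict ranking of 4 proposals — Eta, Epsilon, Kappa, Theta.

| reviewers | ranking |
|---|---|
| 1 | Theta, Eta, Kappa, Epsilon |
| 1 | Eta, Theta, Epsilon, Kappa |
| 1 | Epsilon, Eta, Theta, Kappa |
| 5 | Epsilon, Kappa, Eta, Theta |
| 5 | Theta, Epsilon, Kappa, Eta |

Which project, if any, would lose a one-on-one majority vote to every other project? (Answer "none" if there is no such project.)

Pairwise majorities:
Eta vs Epsilon: Epsilon wins 11–2.
Eta vs Kappa: 3 to 10, Kappa.
Eta vs Theta: Eta preferred on 1+1+5 = 7 ballots; Eta wins 7–6.
Epsilon vs Kappa: Epsilon, 12–1.
Epsilon vs Theta: 6 to 7, Theta.
Kappa vs Theta: Theta, 8–5.
Each project has at least one pairwise win (Eta beats Theta; Epsilon beats Eta; Kappa beats Eta; Theta beats Epsilon) — no Condorcet loser.

none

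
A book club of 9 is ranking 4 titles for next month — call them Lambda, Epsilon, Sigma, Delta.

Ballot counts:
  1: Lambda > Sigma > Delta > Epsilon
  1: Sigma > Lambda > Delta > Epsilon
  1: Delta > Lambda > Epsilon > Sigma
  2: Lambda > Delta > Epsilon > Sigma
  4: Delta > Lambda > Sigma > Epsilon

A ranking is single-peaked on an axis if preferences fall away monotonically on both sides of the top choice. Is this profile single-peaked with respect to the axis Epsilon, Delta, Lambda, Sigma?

Axis positions: Epsilon=1, Delta=2, Lambda=3, Sigma=4.
Bloc 1 (peak Lambda at position 3): ranking walks positions 3-4-2-1, expanding outward from the peak — single-peaked.
Bloc 2 (peak Sigma at position 4): ranking walks positions 4-3-2-1, expanding outward from the peak — single-peaked.
Bloc 3 (peak Delta at position 2): ranking walks positions 2-3-1-4, expanding outward from the peak — single-peaked.
Bloc 4 (peak Lambda at position 3): ranking walks positions 3-2-1-4, expanding outward from the peak — single-peaked.
Bloc 5 (peak Delta at position 2): ranking walks positions 2-3-4-1, expanding outward from the peak — single-peaked.
Every ranking is single-peaked on this axis.

yes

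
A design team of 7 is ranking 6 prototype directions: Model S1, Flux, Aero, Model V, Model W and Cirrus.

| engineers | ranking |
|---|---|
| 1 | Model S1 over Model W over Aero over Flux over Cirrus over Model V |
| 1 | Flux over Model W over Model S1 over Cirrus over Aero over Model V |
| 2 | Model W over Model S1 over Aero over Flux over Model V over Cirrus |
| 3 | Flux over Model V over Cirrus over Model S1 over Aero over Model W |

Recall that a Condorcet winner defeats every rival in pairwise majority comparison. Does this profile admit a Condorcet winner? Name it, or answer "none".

Flux

Check each pair by majority over 7 ballots:
Model S1 vs Flux: Flux, 4–3.
Model S1 vs Aero: Model S1, 7–0.
Model S1 vs Model V: Model S1, 4–3.
Model S1–Model W: Model S1 4–3.
Model S1 vs Cirrus: Model S1, 4–3.
Flux–Aero: Flux 4–3.
Flux vs Model V: Flux, 7–0.
Flux vs Model W: Flux wins 4–3.
Flux–Cirrus: Flux 7–0.
Aero vs Model V: Aero, 4–3.
Aero–Model W: Model W 4–3.
Aero–Cirrus: Cirrus 4–3.
Model V vs Model W: Model W wins 4–3.
Model V vs Cirrus: Model V wins 5–2.
Model W vs Cirrus: Model W, 4–3.
Only Flux has no losses; Flux is the Condorcet winner.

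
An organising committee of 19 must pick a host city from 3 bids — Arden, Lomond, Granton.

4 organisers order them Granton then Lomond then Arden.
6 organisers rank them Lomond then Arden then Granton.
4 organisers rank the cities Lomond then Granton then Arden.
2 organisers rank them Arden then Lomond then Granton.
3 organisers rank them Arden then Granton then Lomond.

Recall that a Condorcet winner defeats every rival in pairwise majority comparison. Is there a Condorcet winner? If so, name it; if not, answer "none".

Pairwise majorities:
Arden vs Lomond: Arden is ranked higher on 2+3 = 5 ballots, Lomond on 14. Lomond wins 14–5.
Arden vs Granton: Arden preferred on 6+2+3 = 11 ballots; Arden wins 11–8.
Lomond vs Granton: 6+4+2 = 12 for Lomond, 7 for Granton — Lomond by 12–7.
Lomond wins every pairwise contest, so Lomond is the Condorcet winner.

Lomond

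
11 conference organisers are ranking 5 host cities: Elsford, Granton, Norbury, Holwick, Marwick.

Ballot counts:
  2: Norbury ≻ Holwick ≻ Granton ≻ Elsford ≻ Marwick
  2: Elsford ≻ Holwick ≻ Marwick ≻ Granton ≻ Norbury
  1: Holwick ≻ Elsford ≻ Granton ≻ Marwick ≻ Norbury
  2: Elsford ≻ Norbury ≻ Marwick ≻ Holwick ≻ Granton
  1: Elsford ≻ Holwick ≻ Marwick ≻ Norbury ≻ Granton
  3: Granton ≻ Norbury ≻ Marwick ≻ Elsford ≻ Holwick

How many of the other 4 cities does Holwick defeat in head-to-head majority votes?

2

Holwick against each rival (11 organisers):
Holwick vs Elsford: 3 to 8, Elsford.
Holwick vs Granton: 2+2+1+2+1 = 8 for Holwick, 3 for Granton — Holwick by 8–3.
Holwick vs Norbury: Holwick preferred on 2+1+1 = 4 ballots; Norbury wins 7–4.
Holwick vs Marwick: Holwick wins 6–5.
Holwick beats Granton, Marwick; loses to Elsford, Norbury — 2 pairwise wins.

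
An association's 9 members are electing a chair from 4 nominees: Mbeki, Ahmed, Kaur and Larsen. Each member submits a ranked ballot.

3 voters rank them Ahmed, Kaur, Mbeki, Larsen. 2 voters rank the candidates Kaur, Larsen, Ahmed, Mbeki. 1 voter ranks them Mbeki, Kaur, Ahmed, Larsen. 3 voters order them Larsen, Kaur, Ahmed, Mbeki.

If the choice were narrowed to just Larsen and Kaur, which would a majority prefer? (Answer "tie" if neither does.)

Ballots ranking Larsen above Kaur: 3.
Ballots ranking Kaur above Larsen: 9 − 3 = 6.
Kaur wins the head-to-head 6–3.

Kaur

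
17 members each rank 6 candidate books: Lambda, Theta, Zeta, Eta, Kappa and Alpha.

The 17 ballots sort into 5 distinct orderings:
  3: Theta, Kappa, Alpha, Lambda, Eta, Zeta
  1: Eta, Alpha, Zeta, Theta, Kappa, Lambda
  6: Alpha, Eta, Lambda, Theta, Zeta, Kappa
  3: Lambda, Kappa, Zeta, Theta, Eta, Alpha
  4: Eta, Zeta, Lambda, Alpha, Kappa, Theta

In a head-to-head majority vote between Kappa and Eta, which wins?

Ballots ranking Kappa above Eta: 3 + 3 = 6.
Ballots ranking Eta above Kappa: 17 − 6 = 11.
Eta wins the head-to-head 11–6.

Eta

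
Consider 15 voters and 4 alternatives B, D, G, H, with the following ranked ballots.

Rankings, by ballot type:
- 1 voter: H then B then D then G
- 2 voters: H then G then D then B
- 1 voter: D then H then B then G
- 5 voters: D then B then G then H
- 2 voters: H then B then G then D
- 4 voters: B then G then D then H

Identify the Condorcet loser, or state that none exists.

Head-to-head results (15 voters):
B vs D: 7 to 8, D.
B vs G: B is ranked higher on 1+1+5+2+4 = 13 ballots, G on 2. B wins 13–2.
B vs H: B is ranked higher on 5+4 = 9 ballots, H on 6. B wins 9–6.
D vs G: G wins 8–7.
D vs H: 10 to 5, D.
G vs H: G, 9–6.
Only H has no wins; H is the Condorcet loser.

H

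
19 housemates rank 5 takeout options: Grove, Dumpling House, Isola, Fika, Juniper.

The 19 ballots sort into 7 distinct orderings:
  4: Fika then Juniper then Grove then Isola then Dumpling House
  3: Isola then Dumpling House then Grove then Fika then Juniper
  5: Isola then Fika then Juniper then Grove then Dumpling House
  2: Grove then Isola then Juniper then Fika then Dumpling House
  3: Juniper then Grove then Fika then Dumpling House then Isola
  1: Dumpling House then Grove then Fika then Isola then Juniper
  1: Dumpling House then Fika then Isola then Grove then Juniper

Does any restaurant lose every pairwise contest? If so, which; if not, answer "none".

Pairwise majorities:
Grove vs Dumpling House: Grove wins 14–5.
Grove vs Isola: 10 to 9, Grove.
Grove vs Fika: Grove preferred on 3+2+3+1 = 9 ballots; Fika wins 10–9.
Grove vs Juniper: Grove is ranked higher on 3+2+1+1 = 7 ballots, Juniper on 12. Juniper wins 12–7.
Dumpling House vs Isola: Dumpling House is ranked higher on 3+1+1 = 5 ballots, Isola on 14. Isola wins 14–5.
Dumpling House vs Fika: Fika wins 14–5.
Dumpling House vs Juniper: Juniper, 14–5.
Isola vs Fika: 10 to 9, Isola.
Isola vs Juniper: Isola wins 12–7.
Fika vs Juniper: Fika wins 14–5.
Dumpling House loses to every other restaurant — it is the Condorcet loser.

Dumpling House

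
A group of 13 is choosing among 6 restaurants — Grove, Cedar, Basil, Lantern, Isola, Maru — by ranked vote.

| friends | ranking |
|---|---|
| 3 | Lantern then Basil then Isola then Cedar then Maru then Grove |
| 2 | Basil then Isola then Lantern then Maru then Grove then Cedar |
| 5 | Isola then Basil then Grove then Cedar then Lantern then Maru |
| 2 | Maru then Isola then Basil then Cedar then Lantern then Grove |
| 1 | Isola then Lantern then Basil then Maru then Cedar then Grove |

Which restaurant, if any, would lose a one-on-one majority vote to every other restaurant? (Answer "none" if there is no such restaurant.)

none

Head-to-head results (13 friends):
Grove–Cedar: Grove 7–6.
Grove vs Basil: Grove preferred on 0 ballots; Basil wins 13–0.
Grove vs Lantern: 5 for Grove, 8 for Lantern — Lantern by 8–5.
Grove vs Isola: 0 for Grove, 13 for Isola — Isola by 13–0.
Grove vs Maru: Maru, 8–5.
Cedar vs Basil: Basil, 13–0.
Cedar vs Lantern: 5+2 = 7 for Cedar, 6 for Lantern — Cedar by 7–6.
Cedar vs Isola: Isola, 13–0.
Cedar vs Maru: Cedar preferred on 3+5 = 8 ballots; Cedar wins 8–5.
Basil–Lantern: Basil 9–4.
Basil vs Isola: Basil preferred on 3+2 = 5 ballots; Isola wins 8–5.
Basil–Maru: Basil 11–2.
Lantern vs Isola: Lantern preferred on 3 ballots; Isola wins 10–3.
Lantern–Maru: Lantern 11–2.
Isola vs Maru: Isola, 11–2.
Every restaurant wins at least one matchup (Grove beats Cedar; Cedar beats Lantern; Basil beats Grove; Lantern beats Grove; Isola beats Grove; Maru beats Grove), so there is no Condorcet loser.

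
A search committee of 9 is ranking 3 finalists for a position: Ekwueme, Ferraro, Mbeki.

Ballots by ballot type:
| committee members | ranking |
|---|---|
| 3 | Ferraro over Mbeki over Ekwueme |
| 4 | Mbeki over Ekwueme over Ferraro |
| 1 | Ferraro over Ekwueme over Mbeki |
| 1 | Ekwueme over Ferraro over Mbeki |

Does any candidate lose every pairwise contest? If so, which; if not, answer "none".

Pairwise majorities:
Ekwueme vs Ferraro: Ekwueme, 5–4.
Ekwueme vs Mbeki: 1+1 = 2 for Ekwueme, 7 for Mbeki — Mbeki by 7–2.
Ferraro–Mbeki: Ferraro 5–4.
No candidate is winless: Ekwueme beats Ferraro; Ferraro beats Mbeki; Mbeki beats Ekwueme. There is no Condorcet loser.

none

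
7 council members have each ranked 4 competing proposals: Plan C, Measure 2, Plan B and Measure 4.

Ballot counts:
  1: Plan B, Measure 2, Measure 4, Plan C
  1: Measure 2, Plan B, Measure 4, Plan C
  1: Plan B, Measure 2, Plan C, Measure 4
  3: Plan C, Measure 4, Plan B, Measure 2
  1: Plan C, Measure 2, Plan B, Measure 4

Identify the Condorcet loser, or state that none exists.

Measure 4

Head-to-head results (7 council members):
Plan C vs Measure 2: 4 to 3, Plan C.
Plan C vs Plan B: Plan C wins 4–3.
Plan C–Measure 4: Plan C 5–2.
Measure 2 vs Plan B: Plan B, 5–2.
Measure 2 vs Measure 4: Measure 2 preferred on 1+1+1+1 = 4 ballots; Measure 2 wins 4–3.
Plan B–Measure 4: Plan B 4–3.
Measure 4 loses to every other option — it is the Condorcet loser.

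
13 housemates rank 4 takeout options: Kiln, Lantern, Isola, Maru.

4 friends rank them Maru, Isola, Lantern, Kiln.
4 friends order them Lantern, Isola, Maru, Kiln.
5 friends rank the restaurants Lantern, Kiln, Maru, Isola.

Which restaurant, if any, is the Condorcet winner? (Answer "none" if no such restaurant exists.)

Lantern

Head-to-head results (13 friends):
Kiln vs Lantern: 0 to 13, Lantern.
Kiln–Isola: Isola 8–5.
Kiln–Maru: Maru 8–5.
Lantern–Isola: Lantern 9–4.
Lantern vs Maru: Lantern, 9–4.
Isola vs Maru: 4 to 9, Maru.
Lantern defeats every rival head-to-head and is the Condorcet winner.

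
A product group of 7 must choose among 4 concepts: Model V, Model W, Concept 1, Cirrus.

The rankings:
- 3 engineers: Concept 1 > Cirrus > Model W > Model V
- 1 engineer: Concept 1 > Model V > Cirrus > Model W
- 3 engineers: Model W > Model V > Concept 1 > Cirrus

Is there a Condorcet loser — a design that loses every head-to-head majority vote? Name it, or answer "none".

Pairwise majorities:
Model V vs Model W: Model V preferred on 1 ballot; Model W wins 6–1.
Model V vs Concept 1: 3 to 4, Concept 1.
Model V vs Cirrus: Model V wins 4–3.
Model W vs Concept 1: 3 to 4, Concept 1.
Model W vs Cirrus: Model W is ranked higher on 3 ballots, Cirrus on 4. Cirrus wins 4–3.
Concept 1 vs Cirrus: Concept 1 is ranked higher on 3+1+3 = 7 ballots, Cirrus on 0. Concept 1 wins 7–0.
Every design wins at least one matchup (Model V beats Cirrus; Model W beats Model V; Concept 1 beats Model V; Cirrus beats Model W), so there is no Condorcet loser.

none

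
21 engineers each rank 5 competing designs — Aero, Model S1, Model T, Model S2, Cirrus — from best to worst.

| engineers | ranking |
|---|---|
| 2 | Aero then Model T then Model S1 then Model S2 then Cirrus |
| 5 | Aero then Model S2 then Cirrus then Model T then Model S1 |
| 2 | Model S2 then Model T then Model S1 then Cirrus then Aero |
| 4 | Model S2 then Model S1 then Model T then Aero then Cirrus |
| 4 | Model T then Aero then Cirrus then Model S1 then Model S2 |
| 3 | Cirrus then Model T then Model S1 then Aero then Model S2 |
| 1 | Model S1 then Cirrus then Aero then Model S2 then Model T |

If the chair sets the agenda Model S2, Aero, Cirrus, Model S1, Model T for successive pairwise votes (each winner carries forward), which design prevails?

Model T

Round 1: Model S2 vs Aero — 6–15, Aero advances.
Round 2: Aero vs Cirrus — 15–6, Aero advances.
Round 3: Aero vs Model S1 — 11–10, Aero advances.
Round 4: Aero vs Model T — 8–13, Model T advances.
Model T survives the agenda.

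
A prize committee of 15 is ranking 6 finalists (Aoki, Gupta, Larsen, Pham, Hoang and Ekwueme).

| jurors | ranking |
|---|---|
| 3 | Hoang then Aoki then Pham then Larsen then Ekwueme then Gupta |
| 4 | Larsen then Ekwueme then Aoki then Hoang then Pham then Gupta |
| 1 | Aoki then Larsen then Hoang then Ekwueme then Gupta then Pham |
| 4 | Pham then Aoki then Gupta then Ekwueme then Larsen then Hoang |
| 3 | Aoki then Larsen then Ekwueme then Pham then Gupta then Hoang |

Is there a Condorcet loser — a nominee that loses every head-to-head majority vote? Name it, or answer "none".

Head-to-head results (15 jurors):
Aoki vs Gupta: 3+4+1+4+3 = 15 for Aoki, 0 for Gupta — Aoki by 15–0.
Aoki vs Larsen: Aoki is ranked higher on 3+1+4+3 = 11 ballots, Larsen on 4. Aoki wins 11–4.
Aoki vs Pham: Aoki, 11–4.
Aoki–Hoang: Aoki 12–3.
Aoki vs Ekwueme: Aoki preferred on 3+1+4+3 = 11 ballots; Aoki wins 11–4.
Gupta vs Larsen: 4 for Gupta, 11 for Larsen — Larsen by 11–4.
Gupta vs Pham: Pham wins 14–1.
Gupta vs Hoang: Gupta is ranked higher on 4+3 = 7 ballots, Hoang on 8. Hoang wins 8–7.
Gupta vs Ekwueme: Ekwueme wins 11–4.
Larsen vs Pham: Larsen wins 8–7.
Larsen vs Hoang: 4+1+4+3 = 12 for Larsen, 3 for Hoang — Larsen by 12–3.
Larsen vs Ekwueme: Larsen wins 11–4.
Pham vs Hoang: Hoang, 8–7.
Pham–Ekwueme: Ekwueme 8–7.
Hoang–Ekwueme: Ekwueme 11–4.
Gupta is beaten in every head-to-head and is the Condorcet loser.

Gupta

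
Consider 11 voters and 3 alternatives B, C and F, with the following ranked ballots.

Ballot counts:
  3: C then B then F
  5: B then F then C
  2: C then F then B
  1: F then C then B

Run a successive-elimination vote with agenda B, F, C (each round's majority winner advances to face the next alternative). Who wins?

C

Round 1: B vs F — 8–3, B advances.
Round 2: B vs C — 5–6, C advances.
The agenda winner is C.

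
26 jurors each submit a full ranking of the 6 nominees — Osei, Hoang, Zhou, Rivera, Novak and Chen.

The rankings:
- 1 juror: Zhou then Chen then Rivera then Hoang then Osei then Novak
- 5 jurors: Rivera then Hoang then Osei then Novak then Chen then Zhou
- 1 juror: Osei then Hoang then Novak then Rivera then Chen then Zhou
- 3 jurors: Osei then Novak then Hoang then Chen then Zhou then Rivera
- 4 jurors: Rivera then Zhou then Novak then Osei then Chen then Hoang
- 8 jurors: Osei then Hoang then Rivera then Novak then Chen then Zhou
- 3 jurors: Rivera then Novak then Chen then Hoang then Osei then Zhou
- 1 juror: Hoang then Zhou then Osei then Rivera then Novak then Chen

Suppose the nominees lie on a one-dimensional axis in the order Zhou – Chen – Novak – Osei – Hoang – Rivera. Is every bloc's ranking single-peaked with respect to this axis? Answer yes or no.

no

Axis positions: Zhou=1, Chen=2, Novak=3, Osei=4, Hoang=5, Rivera=6.
Bloc 1: ranking walks positions 1-2-6-5-4-3; Rivera is ranked above Novak even though Novak lies between Rivera and the peak Zhou on the axis — preferences dip and rise again. Not single-peaked.
Bloc 2 (peak Rivera at position 6): ranking walks positions 6-5-4-3-2-1, expanding outward from the peak — single-peaked.
Bloc 3 (peak Osei at position 4): ranking walks positions 4-5-3-6-2-1, expanding outward from the peak — single-peaked.
Bloc 4 (peak Osei at position 4): ranking walks positions 4-3-5-2-1-6, expanding outward from the peak — single-peaked.
Bloc 5: ranking walks positions 6-1-3-4-2-5; Zhou is ranked above Hoang even though Hoang lies between Zhou and the peak Rivera on the axis — preferences dip and rise again. Not single-peaked.
Bloc 6 (peak Osei at position 4): ranking walks positions 4-5-6-3-2-1, expanding outward from the peak — single-peaked.
Bloc 7: ranking walks positions 6-3-2-5-4-1; Novak is ranked above Hoang even though Hoang lies between Novak and the peak Rivera on the axis — preferences dip and rise again. Not single-peaked.
Bloc 8: ranking walks positions 5-1-4-6-3-2; Zhou is ranked above Osei even though Osei lies between Zhou and the peak Hoang on the axis — preferences dip and rise again. Not single-peaked.
Bloc 1 violates single-peakedness, so the profile is not single-peaked on this axis.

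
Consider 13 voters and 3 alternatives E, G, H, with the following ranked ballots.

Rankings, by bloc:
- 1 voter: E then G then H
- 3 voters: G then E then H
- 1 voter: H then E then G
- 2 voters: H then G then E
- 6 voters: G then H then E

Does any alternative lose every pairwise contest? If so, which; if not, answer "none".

E

Head-to-head results (13 voters):
E–G: G 11–2.
E–H: H 9–4.
G vs H: 1+3+6 = 10 for G, 3 for H — G by 10–3.
E loses to every other alternative — it is the Condorcet loser.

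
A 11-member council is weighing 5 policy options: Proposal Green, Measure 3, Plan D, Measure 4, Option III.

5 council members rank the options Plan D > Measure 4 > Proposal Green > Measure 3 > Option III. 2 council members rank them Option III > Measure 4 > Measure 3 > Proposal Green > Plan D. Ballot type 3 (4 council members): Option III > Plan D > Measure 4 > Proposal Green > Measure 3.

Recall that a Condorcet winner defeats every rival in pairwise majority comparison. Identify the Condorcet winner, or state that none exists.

Check each pair by majority over 11 ballots:
Proposal Green vs Measure 3: 5+4 = 9 for Proposal Green, 2 for Measure 3 — Proposal Green by 9–2.
Proposal Green vs Plan D: Plan D wins 9–2.
Proposal Green vs Measure 4: 0 for Proposal Green, 11 for Measure 4 — Measure 4 by 11–0.
Proposal Green vs Option III: Option III, 6–5.
Measure 3 vs Plan D: Measure 3 preferred on 2 ballots; Plan D wins 9–2.
Measure 3 vs Measure 4: Measure 4, 11–0.
Measure 3 vs Option III: Option III, 6–5.
Plan D vs Measure 4: 5+4 = 9 for Plan D, 2 for Measure 4 — Plan D by 9–2.
Plan D vs Option III: 5 for Plan D, 6 for Option III — Option III by 6–5.
Measure 4–Option III: Option III 6–5.
Option III defeats every rival head-to-head and is the Condorcet winner.

Option III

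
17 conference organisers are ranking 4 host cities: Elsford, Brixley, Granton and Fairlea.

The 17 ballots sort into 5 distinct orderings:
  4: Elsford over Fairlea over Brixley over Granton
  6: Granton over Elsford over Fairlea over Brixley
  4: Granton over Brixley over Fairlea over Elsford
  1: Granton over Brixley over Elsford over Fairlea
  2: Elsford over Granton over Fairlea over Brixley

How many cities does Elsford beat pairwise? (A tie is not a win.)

Elsford against each rival (17 organisers):
Elsford vs Brixley: 4+6+2 = 12 for Elsford, 5 for Brixley — Elsford by 12–5.
Elsford vs Granton: Granton wins 11–6.
Elsford vs Fairlea: Elsford preferred on 4+6+1+2 = 13 ballots; Elsford wins 13–4.
Elsford beats Brixley, Fairlea; loses to Granton — 2 pairwise wins.

2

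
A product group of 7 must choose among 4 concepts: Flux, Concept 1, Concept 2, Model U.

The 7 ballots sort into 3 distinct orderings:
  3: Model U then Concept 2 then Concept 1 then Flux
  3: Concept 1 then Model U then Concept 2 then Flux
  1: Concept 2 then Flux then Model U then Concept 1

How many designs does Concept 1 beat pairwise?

1

Concept 1 against each rival (7 engineers):
Concept 1 vs Flux: Concept 1 wins 6–1.
Concept 1 vs Concept 2: Concept 2 wins 4–3.
Concept 1 vs Model U: Concept 1 preferred on 3 ballots; Model U wins 4–3.
Concept 1 beats Flux; loses to Concept 2, Model U — 1 pairwise win.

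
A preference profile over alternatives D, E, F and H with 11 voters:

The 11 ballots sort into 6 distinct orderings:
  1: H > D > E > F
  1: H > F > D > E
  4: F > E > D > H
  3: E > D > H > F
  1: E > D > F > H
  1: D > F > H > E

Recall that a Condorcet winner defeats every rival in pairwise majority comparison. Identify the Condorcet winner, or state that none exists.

none

Head-to-head results (11 voters):
D vs E: E, 8–3.
D vs F: 6 to 5, D.
D–H: D 9–2.
E vs F: F wins 6–5.
E vs H: 8 to 3, E.
F–H: F 6–5.
No alternative is unbeaten: D loses to E; E loses to F; F loses to D; H loses to D. In particular D beats F beats E beats D is a majority cycle — no Condorcet winner exists.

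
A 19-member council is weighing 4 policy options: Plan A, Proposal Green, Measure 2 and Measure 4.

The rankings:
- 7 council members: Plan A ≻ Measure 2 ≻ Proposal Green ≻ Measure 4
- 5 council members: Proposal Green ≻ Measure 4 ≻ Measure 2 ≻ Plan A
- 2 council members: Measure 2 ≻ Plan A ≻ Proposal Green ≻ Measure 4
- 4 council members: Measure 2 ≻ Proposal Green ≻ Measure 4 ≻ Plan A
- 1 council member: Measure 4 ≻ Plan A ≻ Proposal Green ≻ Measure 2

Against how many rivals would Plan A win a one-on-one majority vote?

1

Plan A against each rival (19 council members):
Plan A vs Proposal Green: Plan A is ranked higher on 7+2+1 = 10 ballots, Proposal Green on 9. Plan A wins 10–9.
Plan A vs Measure 2: Measure 2, 11–8.
Plan A vs Measure 4: Plan A is ranked higher on 7+2 = 9 ballots, Measure 4 on 10. Measure 4 wins 10–9.
Plan A beats Proposal Green; loses to Measure 2, Measure 4 — 1 pairwise win.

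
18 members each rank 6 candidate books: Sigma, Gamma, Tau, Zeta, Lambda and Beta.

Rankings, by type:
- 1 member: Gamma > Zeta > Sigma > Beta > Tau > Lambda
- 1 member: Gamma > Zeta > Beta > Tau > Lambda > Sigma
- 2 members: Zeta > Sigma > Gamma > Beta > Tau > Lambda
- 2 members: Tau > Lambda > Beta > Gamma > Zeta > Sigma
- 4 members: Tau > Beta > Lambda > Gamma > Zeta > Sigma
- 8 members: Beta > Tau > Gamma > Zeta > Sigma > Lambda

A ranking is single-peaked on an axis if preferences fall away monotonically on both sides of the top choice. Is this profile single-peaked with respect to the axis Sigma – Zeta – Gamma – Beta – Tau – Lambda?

Axis positions: Sigma=1, Zeta=2, Gamma=3, Beta=4, Tau=5, Lambda=6.
Type 1 (peak Gamma at position 3): ranking walks positions 3-2-1-4-5-6, expanding outward from the peak — single-peaked.
Type 2 (peak Gamma at position 3): ranking walks positions 3-2-4-5-6-1, expanding outward from the peak — single-peaked.
Type 3 (peak Zeta at position 2): ranking walks positions 2-1-3-4-5-6, expanding outward from the peak — single-peaked.
Type 4 (peak Tau at position 5): ranking walks positions 5-6-4-3-2-1, expanding outward from the peak — single-peaked.
Type 5 (peak Tau at position 5): ranking walks positions 5-4-6-3-2-1, expanding outward from the peak — single-peaked.
Type 6 (peak Beta at position 4): ranking walks positions 4-5-3-2-1-6, expanding outward from the peak — single-peaked.
Every ranking is single-peaked on this axis.

yes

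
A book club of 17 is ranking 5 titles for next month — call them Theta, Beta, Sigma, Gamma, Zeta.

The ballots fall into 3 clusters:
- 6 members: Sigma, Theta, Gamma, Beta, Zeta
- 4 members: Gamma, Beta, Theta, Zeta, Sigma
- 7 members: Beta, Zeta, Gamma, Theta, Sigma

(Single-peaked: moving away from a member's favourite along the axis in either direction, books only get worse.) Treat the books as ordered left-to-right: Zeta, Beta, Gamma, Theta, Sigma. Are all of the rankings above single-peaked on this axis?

yes

Axis positions: Zeta=1, Beta=2, Gamma=3, Theta=4, Sigma=5.
Cluster 1 (peak Sigma at position 5): ranking walks positions 5-4-3-2-1, expanding outward from the peak — single-peaked.
Cluster 2 (peak Gamma at position 3): ranking walks positions 3-2-4-1-5, expanding outward from the peak — single-peaked.
Cluster 3 (peak Beta at position 2): ranking walks positions 2-1-3-4-5, expanding outward from the peak — single-peaked.
Every ranking is single-peaked on this axis.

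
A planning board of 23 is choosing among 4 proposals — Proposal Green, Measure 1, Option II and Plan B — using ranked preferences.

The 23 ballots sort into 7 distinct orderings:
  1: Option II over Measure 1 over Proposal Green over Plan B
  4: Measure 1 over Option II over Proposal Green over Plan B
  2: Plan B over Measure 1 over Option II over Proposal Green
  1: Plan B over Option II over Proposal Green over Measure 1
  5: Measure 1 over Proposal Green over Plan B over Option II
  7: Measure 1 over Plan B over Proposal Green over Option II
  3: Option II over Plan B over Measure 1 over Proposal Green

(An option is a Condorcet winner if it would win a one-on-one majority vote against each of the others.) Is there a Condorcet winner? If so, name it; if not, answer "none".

Measure 1

Pairwise majorities:
Proposal Green vs Measure 1: 1 to 22, Measure 1.
Proposal Green vs Option II: Proposal Green is ranked higher on 5+7 = 12 ballots, Option II on 11. Proposal Green wins 12–11.
Proposal Green vs Plan B: 10 to 13, Plan B.
Measure 1 vs Option II: 18 to 5, Measure 1.
Measure 1 vs Plan B: 1+4+5+7 = 17 for Measure 1, 6 for Plan B — Measure 1 by 17–6.
Option II vs Plan B: Option II preferred on 1+4+3 = 8 ballots; Plan B wins 15–8.
Only Measure 1 has no losses; Measure 1 is the Condorcet winner.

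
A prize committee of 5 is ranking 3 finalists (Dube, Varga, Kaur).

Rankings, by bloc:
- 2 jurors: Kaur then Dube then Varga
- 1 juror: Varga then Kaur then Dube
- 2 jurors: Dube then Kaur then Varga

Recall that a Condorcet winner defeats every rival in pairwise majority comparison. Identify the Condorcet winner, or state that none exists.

Head-to-head results (5 jurors):
Dube vs Varga: Dube is ranked higher on 2+2 = 4 ballots, Varga on 1. Dube wins 4–1.
Dube vs Kaur: 2 to 3, Kaur.
Varga vs Kaur: 1 to 4, Kaur.
Only Kaur has no losses; Kaur is the Condorcet winner.

Kaur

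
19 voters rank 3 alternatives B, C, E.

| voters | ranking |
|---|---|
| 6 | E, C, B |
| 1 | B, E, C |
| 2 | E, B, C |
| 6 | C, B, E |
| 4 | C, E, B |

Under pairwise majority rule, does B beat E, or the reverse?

Ballots ranking B above E: 1 + 6 = 7.
Ballots ranking E above B: 19 − 7 = 12.
E wins the head-to-head 12–7.

E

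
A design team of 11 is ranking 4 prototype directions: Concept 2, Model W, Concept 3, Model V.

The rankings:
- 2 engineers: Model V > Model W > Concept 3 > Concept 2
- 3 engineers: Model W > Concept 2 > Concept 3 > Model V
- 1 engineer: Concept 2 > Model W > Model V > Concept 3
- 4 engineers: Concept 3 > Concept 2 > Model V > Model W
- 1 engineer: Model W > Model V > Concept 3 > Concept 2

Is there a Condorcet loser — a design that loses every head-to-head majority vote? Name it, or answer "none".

Pairwise majorities:
Concept 2 vs Model W: Model W, 6–5.
Concept 2 vs Concept 3: Concept 3, 7–4.
Concept 2 vs Model V: 8 to 3, Concept 2.
Model W vs Concept 3: Model W preferred on 2+3+1+1 = 7 ballots; Model W wins 7–4.
Model W–Model V: Model V 6–5.
Concept 3 vs Model V: 7 to 4, Concept 3.
Every design wins at least one matchup (Concept 2 beats Model V; Model W beats Concept 2; Concept 3 beats Concept 2; Model V beats Model W), so there is no Condorcet loser.

none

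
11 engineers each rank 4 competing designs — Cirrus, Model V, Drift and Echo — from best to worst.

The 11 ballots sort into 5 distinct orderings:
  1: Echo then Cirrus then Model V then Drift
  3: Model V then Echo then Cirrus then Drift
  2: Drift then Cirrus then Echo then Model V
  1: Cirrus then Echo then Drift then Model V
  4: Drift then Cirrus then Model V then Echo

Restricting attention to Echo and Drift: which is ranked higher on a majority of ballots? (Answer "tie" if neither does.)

Drift

Ballots ranking Echo above Drift: 1 + 3 + 1 = 5.
Ballots ranking Drift above Echo: 11 − 5 = 6.
Drift wins the head-to-head 6–5.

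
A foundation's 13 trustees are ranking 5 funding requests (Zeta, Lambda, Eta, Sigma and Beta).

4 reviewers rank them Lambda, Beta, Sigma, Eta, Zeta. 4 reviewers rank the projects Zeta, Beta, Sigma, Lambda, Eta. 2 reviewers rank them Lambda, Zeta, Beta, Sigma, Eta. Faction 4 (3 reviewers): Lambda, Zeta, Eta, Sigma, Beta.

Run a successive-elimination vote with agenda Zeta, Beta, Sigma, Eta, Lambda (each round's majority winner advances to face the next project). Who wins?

Round 1: Zeta vs Beta — 9–4, Zeta advances.
Round 2: Zeta vs Sigma — 9–4, Zeta advances.
Round 3: Zeta vs Eta — 9–4, Zeta advances.
Round 4: Zeta vs Lambda — 4–9, Lambda advances.
The agenda winner is Lambda.

Lambda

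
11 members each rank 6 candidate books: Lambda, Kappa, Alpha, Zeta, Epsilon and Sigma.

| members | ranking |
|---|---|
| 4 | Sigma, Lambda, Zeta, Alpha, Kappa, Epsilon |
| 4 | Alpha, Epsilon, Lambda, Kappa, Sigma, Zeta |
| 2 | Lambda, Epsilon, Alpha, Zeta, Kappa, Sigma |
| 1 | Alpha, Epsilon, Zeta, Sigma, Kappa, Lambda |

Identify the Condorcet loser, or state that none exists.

none

Pairwise majorities:
Lambda vs Kappa: 10 to 1, Lambda.
Lambda vs Alpha: Lambda, 6–5.
Lambda vs Zeta: Lambda is ranked higher on 4+4+2 = 10 ballots, Zeta on 1. Lambda wins 10–1.
Lambda–Epsilon: Lambda 6–5.
Lambda vs Sigma: 6 to 5, Lambda.
Kappa vs Alpha: Alpha, 11–0.
Kappa–Zeta: Zeta 7–4.
Kappa vs Epsilon: 4 to 7, Epsilon.
Kappa vs Sigma: 4+2 = 6 for Kappa, 5 for Sigma — Kappa by 6–5.
Alpha vs Zeta: 7 to 4, Alpha.
Alpha vs Epsilon: Alpha preferred on 4+4+1 = 9 ballots; Alpha wins 9–2.
Alpha vs Sigma: Alpha is ranked higher on 4+2+1 = 7 ballots, Sigma on 4. Alpha wins 7–4.
Zeta vs Epsilon: Zeta preferred on 4 ballots; Epsilon wins 7–4.
Zeta vs Sigma: 2+1 = 3 for Zeta, 8 for Sigma — Sigma by 8–3.
Epsilon vs Sigma: Epsilon is ranked higher on 4+2+1 = 7 ballots, Sigma on 4. Epsilon wins 7–4.
Each book has at least one pairwise win (Lambda beats Kappa; Kappa beats Sigma; Alpha beats Kappa; Zeta beats Kappa; Epsilon beats Kappa; Sigma beats Zeta) — no Condorcet loser.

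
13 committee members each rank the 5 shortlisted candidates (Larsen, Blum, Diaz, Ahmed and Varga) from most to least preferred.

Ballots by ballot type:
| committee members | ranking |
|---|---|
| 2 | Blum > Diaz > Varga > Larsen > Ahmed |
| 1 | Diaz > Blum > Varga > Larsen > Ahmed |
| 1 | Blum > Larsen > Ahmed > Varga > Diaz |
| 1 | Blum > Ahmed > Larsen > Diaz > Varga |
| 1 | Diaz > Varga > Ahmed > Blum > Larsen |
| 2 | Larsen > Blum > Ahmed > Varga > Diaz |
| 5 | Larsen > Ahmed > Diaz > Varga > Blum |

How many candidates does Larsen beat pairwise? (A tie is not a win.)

Larsen against each rival (13 committee members):
Larsen vs Blum: Larsen preferred on 2+5 = 7 ballots; Larsen wins 7–6.
Larsen vs Diaz: Larsen is ranked higher on 1+1+2+5 = 9 ballots, Diaz on 4. Larsen wins 9–4.
Larsen vs Ahmed: Larsen wins 11–2.
Larsen vs Varga: Larsen, 9–4.
Larsen beats Blum, Diaz, Ahmed, Varga — 4 pairwise wins.

4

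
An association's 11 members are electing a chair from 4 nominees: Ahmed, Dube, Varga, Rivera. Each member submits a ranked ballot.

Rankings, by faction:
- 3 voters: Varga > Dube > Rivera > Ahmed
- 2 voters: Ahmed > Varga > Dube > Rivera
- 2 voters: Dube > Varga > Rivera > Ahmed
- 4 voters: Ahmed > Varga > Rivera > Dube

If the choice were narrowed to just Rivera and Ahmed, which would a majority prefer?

Ballots ranking Rivera above Ahmed: 3 + 2 = 5.
Ballots ranking Ahmed above Rivera: 11 − 5 = 6.
Ahmed wins the head-to-head 6–5.

Ahmed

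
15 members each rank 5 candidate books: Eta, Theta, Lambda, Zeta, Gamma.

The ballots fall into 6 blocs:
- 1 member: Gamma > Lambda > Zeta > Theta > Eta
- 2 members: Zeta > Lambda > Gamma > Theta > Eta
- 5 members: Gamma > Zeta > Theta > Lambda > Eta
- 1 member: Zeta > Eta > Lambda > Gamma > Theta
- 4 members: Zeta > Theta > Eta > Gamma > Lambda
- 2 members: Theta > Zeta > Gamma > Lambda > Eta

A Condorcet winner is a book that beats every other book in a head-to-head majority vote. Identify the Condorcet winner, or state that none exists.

Zeta

Pairwise majorities:
Eta vs Theta: Eta is ranked higher on 1 ballot, Theta on 14. Theta wins 14–1.
Eta vs Lambda: Eta is ranked higher on 1+4 = 5 ballots, Lambda on 10. Lambda wins 10–5.
Eta vs Zeta: 0 to 15, Zeta.
Eta vs Gamma: Eta is ranked higher on 1+4 = 5 ballots, Gamma on 10. Gamma wins 10–5.
Theta vs Lambda: Theta is ranked higher on 5+4+2 = 11 ballots, Lambda on 4. Theta wins 11–4.
Theta vs Zeta: Theta preferred on 2 ballots; Zeta wins 13–2.
Theta vs Gamma: Theta preferred on 4+2 = 6 ballots; Gamma wins 9–6.
Lambda vs Zeta: 1 to 14, Zeta.
Lambda vs Gamma: Lambda is ranked higher on 2+1 = 3 ballots, Gamma on 12. Gamma wins 12–3.
Zeta vs Gamma: Zeta is ranked higher on 2+1+4+2 = 9 ballots, Gamma on 6. Zeta wins 9–6.
Zeta defeats every rival head-to-head and is the Condorcet winner.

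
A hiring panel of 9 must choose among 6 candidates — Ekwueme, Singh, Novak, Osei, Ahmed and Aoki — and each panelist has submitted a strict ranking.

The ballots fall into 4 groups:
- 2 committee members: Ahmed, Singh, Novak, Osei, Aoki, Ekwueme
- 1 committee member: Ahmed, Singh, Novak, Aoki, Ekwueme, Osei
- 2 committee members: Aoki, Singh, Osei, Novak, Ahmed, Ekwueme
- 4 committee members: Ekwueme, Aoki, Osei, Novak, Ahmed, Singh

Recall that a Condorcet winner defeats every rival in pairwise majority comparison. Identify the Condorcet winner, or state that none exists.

Aoki

Check each pair by majority over 9 ballots:
Ekwueme–Singh: Singh 5–4.
Ekwueme–Novak: Novak 5–4.
Ekwueme–Osei: Ekwueme 5–4.
Ekwueme vs Ahmed: Ahmed, 5–4.
Ekwueme vs Aoki: Aoki, 5–4.
Singh vs Novak: Singh, 5–4.
Singh vs Osei: Singh wins 5–4.
Singh vs Ahmed: Ahmed, 7–2.
Singh vs Aoki: Aoki, 6–3.
Novak vs Osei: Osei wins 6–3.
Novak–Ahmed: Novak 6–3.
Novak–Aoki: Aoki 6–3.
Osei vs Ahmed: Osei, 6–3.
Osei–Aoki: Aoki 7–2.
Ahmed–Aoki: Aoki 6–3.
Only Aoki has no losses; Aoki is the Condorcet winner.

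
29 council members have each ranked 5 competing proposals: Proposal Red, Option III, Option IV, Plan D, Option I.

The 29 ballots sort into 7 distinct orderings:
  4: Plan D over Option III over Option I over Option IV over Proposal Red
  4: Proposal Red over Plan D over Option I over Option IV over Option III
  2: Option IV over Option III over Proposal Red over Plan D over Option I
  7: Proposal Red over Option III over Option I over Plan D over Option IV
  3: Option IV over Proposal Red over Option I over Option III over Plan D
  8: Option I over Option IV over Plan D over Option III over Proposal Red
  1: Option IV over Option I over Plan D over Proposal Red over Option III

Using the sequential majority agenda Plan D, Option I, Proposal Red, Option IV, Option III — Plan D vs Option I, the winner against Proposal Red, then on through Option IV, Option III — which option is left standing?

Round 1: Plan D vs Option I — 10–19, Option I advances.
Round 2: Option I vs Proposal Red — 13–16, Proposal Red advances.
Round 3: Proposal Red vs Option IV — 11–18, Option IV advances.
Round 4: Option IV vs Option III — 18–11, Option IV advances.
Option IV survives the agenda.

Option IV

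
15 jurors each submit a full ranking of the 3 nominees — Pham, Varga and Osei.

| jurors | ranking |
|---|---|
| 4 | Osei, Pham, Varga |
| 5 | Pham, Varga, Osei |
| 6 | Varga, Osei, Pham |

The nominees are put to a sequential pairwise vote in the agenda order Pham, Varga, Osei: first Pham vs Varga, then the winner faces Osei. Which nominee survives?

Round 1: Pham vs Varga — 9–6, Pham advances.
Round 2: Pham vs Osei — 5–10, Osei advances.
The agenda winner is Osei.

Osei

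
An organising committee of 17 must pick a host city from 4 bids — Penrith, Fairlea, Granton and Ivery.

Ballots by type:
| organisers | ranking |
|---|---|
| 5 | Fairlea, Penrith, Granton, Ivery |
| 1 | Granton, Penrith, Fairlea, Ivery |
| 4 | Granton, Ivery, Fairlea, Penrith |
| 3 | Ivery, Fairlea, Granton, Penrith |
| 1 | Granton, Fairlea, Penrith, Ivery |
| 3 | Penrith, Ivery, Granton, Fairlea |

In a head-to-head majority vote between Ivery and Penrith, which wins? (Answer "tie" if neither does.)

Penrith

Ballots ranking Ivery above Penrith: 4 + 3 = 7.
Ballots ranking Penrith above Ivery: 17 − 7 = 10.
Penrith wins the head-to-head 10–7.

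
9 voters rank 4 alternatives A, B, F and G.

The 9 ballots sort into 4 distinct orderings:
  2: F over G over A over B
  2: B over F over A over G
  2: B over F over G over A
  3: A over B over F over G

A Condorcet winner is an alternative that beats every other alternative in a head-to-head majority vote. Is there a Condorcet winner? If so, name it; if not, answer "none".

Pairwise majorities:
A vs B: 2+3 = 5 for A, 4 for B — A by 5–4.
A vs F: A preferred on 3 ballots; F wins 6–3.
A vs G: 2+3 = 5 for A, 4 for G — A by 5–4.
B vs F: B is ranked higher on 2+2+3 = 7 ballots, F on 2. B wins 7–2.
B vs G: 2+2+3 = 7 for B, 2 for G — B by 7–2.
F vs G: 2+2+2+3 = 9 for F, 0 for G — F by 9–0.
Each alternative drops at least one matchup (A loses to F; B loses to A; F loses to B; G loses to A); the cycle A > B > F > A rules out a Condorcet winner.

none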